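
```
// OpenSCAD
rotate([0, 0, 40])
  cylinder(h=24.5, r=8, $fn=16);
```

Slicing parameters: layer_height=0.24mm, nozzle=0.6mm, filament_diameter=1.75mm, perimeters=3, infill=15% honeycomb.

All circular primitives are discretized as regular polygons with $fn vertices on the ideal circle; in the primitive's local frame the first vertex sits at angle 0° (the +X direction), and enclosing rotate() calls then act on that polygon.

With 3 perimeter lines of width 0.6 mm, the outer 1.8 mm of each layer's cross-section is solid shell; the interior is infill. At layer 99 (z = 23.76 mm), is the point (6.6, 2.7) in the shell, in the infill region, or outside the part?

At z = 23.76 mm: the cylinder: section is a regular 16-gon, circumradius r=8; (rotated 40° about Z; rotation is an isometry so areas/perimeters/island counts are preserved). Overall, the cross-section is a single solid region. Undo the 40° rotation: the query point maps to (6.791, -2.174) in the un-rotated model frame. The nearest boundary edge runs (7.39, -3.06)→(8.00, 0.00); distance from the point to it = 0.76 mm. The point is inside the cross-section, 0.76 mm from the nearest boundary — within the 1.8 mm shell band (3 × 0.6).

shell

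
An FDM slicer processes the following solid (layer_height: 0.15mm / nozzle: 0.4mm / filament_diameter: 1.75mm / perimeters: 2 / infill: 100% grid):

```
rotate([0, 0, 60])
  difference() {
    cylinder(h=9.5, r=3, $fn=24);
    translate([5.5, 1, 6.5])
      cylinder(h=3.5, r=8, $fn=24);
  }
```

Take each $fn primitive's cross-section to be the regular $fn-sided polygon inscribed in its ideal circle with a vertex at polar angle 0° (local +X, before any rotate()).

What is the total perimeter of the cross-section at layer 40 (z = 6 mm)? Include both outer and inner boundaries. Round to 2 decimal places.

At z = 6 mm: the r=3 cylinder gives a regular 24-gon of circumradius 3 (constant along its height) (perimeter = 2·24·3.000·sin(180°/24) = 18.80 mm); the cylinder at (5.5, 1) is absent (z outside [6.5, 10]); Taking the first minus the rest: none of the subtracted shapes is present at this height, so the r=3 cylinder is unchanged — boundary = 18.80 mm; (whole slice rotated 60° about Z — lengths, areas and connectivity unchanged). Overall, the cross-section is a single solid region. Total boundary length (outer) = 18.80 mm.

18.80 mm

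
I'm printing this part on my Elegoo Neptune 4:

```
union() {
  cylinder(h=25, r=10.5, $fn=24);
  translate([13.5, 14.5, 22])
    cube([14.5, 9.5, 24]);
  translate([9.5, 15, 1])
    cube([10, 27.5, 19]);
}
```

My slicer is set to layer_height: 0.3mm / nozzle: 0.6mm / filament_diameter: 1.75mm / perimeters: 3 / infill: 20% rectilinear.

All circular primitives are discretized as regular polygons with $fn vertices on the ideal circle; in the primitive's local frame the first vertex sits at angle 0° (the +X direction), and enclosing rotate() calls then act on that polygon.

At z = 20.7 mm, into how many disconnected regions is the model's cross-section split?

1

At z = 20.7 mm: the cylinder: section is a regular 24-gon, circumradius r=10.5; the cube at (13.5, 14.5) is absent (z outside [22, 46]); the cube at (9.5, 15) is absent (z outside [1, 20]); Combining (union): only the r=10.5 cylinder is present, so the union is just that shape — 1 connected region. The result has 1 disconnected region.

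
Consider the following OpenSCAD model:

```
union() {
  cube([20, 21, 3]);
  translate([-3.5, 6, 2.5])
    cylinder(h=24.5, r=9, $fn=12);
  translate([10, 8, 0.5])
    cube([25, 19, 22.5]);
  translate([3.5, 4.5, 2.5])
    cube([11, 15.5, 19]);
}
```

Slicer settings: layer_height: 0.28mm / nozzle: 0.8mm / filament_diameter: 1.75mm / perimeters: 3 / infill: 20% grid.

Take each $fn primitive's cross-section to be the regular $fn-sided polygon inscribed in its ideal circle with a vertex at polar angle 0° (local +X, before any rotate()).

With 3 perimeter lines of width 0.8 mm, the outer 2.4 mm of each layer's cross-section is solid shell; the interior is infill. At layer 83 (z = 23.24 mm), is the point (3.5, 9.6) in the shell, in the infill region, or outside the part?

shell

At z = 23.24 mm: the cube does not reach this height (z outside [0, 3]); the r=9 cylinder at (-3.5, 6) contributes a regular 12-gon of circumradius 9; the cube at (10, 8) is absent (z outside [0.5, 23]); the cube at (3.5, 4.5) is not intersected at this z (z outside [2.5, 21.5]); Combining (union): only the r=9 cylinder at (-3.5, 6) is present, so the union is just that shape — 1 connected region. Overall, the cross-section is a single solid region. The nearest boundary edge runs (5.50, 6.00)→(4.29, 10.50); distance from the point to it = 1.00 mm. The point is inside the cross-section, 1.00 mm from the nearest boundary — within the 2.4 mm shell band (3 × 0.8).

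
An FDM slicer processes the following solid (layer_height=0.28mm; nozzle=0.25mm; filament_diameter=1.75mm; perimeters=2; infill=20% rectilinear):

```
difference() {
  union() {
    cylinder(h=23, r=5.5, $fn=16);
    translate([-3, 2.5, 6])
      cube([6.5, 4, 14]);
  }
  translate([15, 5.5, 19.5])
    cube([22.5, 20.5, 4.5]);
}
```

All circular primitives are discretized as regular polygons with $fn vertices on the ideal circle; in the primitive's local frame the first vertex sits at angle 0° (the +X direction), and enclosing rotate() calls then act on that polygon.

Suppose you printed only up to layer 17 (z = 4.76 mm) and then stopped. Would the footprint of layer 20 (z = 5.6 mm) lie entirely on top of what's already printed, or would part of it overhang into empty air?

entirely on top

Compare the two slices. At z = 4.76: the r=5.5 cylinder contributes a regular 16-gon of circumradius 5.5 (area = (16/2)·5.500²·sin(360°/16) = 92.61 mm²); the cube at (-3, 2.5) is not intersected at this z (z outside [6, 20]); Combining (union): only the r=5.5 cylinder is present, so the union is just that shape — area = 92.61 mm²; the cube at (15, 5.5) is not intersected at this z (z outside [19.5, 24]); After the difference (first − rest): none of the subtracted shapes is present at this height, so that combined region is unchanged — area = 92.61 mm². At z = 5.6: the r=5.5 cylinder gives a regular 16-gon of circumradius 5.5 (constant along its height) (area = (16/2)·5.500²·sin(360°/16) = 92.61 mm²); the cube at (-3, 2.5) does not reach this height (z outside [6, 20]); Combining (union): only the r=5.5 cylinder is present, so the union is just that shape — area = 92.61 mm²; the cube at (15, 5.5) does not reach this height (z outside [19.5, 24]); After the difference (first − rest): none of the subtracted shapes is present at this height, so the result so far is unchanged — area = 92.61 mm². Checking containment: the cross-section at z = 5.6 is a subset of the cross-section at z = 4.76.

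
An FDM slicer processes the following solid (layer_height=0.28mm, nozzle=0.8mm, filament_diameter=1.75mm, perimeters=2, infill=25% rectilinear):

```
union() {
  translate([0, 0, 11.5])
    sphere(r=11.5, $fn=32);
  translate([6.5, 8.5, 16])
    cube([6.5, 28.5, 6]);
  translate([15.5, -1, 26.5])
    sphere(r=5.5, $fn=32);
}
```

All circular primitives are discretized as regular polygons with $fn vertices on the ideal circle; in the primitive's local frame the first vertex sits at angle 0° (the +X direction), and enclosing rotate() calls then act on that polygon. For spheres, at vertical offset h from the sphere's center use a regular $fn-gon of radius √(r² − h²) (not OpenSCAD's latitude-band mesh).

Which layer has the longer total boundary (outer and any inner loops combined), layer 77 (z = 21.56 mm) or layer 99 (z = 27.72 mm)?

Layer 77 (z = 21.56): the r=11.5 sphere contributes a regular 32-gon of circumradius √(11.5²−10.06²) = 5.572 (perimeter = 2·32·5.572·sin(180°/32) = 34.95 mm); the cube at (6.5, 8.5) is present — its section is the full 6.5×28.5 rectangle (perimeter 70.00 mm); the r=5.5 sphere at (15.5, -1) contributes a regular 32-gon of circumradius √(5.5²−4.94²) = 2.418 (perimeter = 2·32·2.418·sin(180°/32) = 15.17 mm); Merging all regions: the 3 present regions are separate (no shared area or edge), so areas and boundary lengths simply add and each stays a separate island — boundary = 120.12 mm. So its perimeter = 120.12 mm. Layer 99 (z = 27.72): the sphere does not reach this height (|z−center|=16.220 > r=11.5); the cube at (6.5, 8.5) does not reach this height (z outside [16, 22]); the r=5.5 sphere at (15.5, -1) slices to a regular 32-gon of circumradius 5.363 (√(r²−h²) with h=1.22 from center) (perimeter = 2·32·5.363·sin(180°/32) = 33.64 mm); Taking the union: only the r=5.5 sphere at (15.5, -1) is present, so the union is just that shape — boundary = 33.64 mm. So its perimeter = 33.64 mm. Layer 77 is larger (120.12 vs 33.64 mm).

layer 77 (z = 21.56 mm)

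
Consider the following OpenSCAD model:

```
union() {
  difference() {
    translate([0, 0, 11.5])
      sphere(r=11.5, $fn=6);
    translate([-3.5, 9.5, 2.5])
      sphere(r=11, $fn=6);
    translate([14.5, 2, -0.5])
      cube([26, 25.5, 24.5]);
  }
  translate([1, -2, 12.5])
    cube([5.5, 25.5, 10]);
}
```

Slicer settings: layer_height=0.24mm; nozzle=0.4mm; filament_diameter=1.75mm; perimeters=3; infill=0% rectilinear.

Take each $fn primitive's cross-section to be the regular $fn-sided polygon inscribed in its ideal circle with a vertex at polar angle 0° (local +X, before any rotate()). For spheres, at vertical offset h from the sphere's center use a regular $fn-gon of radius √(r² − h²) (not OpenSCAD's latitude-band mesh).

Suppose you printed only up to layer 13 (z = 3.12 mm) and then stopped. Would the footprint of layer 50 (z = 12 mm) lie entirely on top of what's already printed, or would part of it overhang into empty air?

part overhangs

Compare the two slices. At z = 3.12: the r=11.5 sphere contributes a regular 6-gon of circumradius √(11.5²−8.38²) = 7.876 (area = (6/2)·7.876²·sin(360°/6) = 161.15 mm²); the r=11 sphere at (-3.5, 9.5) contributes a regular 6-gon of circumradius √(11²−0.62²) = 10.983 (area = (6/2)·10.983²·sin(360°/6) = 313.37 mm²); the cube at (14.5, 2) is present — its section is the full 26×25.5 rectangle (area 663.00 mm²); Subtracting the remaining from the first: starting from the r=11.5 sphere (161.15 mm²), the r=11 sphere at (-3.5, 9.5) partially overlaps it — only the 65.72 mm² overlap (of its 313.37 mm²) is removed, clipping the outline; the 26×25.5 cube at (14.5, 2) misses the remaining region (no effect) — area = 95.42 mm²; the cube at (1, -2) is absent (z outside [12.5, 22.5]); Taking the union: only the result so far is present, so the union is just that shape — area = 95.42 mm². At z = 12: the r=11.5 sphere slices to a regular 6-gon of circumradius 11.489 (√(r²−h²) with h=0.5 from center) (area = (6/2)·11.489²·sin(360°/6) = 342.95 mm²); the r=11 sphere at (-3.5, 9.5) slices to a regular 6-gon of circumradius 5.545 (√(r²−h²) with h=9.5 from center) (area = (6/2)·5.545²·sin(360°/6) = 79.89 mm²); the 26×25.5 cube at (14.5, 2) contributes its full rectangle (area 663.00 mm²); After the difference (first − rest): starting from the r=11.5 sphere (342.95 mm²), the r=11 sphere at (-3.5, 9.5) partially overlaps it — only the 39.45 mm² overlap (of its 79.89 mm²) is removed, clipping the outline; the 26×25.5 cube at (14.5, 2) misses the remaining region (no effect) — area = 303.50 mm²; the cube at (1, -2) is absent (z outside [12.5, 22.5]); Taking the union: only that combined region is present, so the union is just that shape — area = 303.50 mm². Checking containment: at z = 12 the cross-section extends beyond the z = 3.12 cross-section by about 208.08 mm².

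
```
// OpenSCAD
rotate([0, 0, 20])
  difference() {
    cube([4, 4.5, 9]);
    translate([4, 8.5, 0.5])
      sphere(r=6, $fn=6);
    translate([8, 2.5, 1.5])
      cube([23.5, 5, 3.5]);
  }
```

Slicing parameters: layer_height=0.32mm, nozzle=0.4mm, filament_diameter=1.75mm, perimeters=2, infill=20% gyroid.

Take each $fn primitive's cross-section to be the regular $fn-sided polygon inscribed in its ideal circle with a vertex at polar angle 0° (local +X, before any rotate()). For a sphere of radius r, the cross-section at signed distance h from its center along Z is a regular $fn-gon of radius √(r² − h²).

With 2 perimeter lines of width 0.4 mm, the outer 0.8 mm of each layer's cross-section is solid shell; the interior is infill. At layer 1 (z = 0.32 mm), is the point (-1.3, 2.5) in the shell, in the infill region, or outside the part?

At z = 0.32 mm: the cube (footprint 4×4.5) is included at this height; the r=6 sphere at (4, 8.5) contributes a regular 6-gon of circumradius √(6²−0.18²) = 5.997; the cube at (8, 2.5) is absent (z outside [1.5, 5]); Subtracting the remaining from the first: starting from the 4×4.5 cube, the r=6 sphere at (4, 8.5) partially overlaps it — only the 3.99 mm² overlap (of its 93.45 mm²) is removed, clipping the outline — 1 connected region; (whole slice rotated 20° about Z — lengths, areas and connectivity unchanged). Overall, the cross-section is a single solid region. Undo the 20° rotation: the query point maps to (-0.367, 2.794) in the un-rotated model frame. The nearest boundary edge runs (0.00, 0.00)→(0.00, 4.50); distance from the point to it = 0.37 mm. The point is not inside any of the regions above, so it lies outside the cross-section (0.37 mm from the nearest boundary).

outside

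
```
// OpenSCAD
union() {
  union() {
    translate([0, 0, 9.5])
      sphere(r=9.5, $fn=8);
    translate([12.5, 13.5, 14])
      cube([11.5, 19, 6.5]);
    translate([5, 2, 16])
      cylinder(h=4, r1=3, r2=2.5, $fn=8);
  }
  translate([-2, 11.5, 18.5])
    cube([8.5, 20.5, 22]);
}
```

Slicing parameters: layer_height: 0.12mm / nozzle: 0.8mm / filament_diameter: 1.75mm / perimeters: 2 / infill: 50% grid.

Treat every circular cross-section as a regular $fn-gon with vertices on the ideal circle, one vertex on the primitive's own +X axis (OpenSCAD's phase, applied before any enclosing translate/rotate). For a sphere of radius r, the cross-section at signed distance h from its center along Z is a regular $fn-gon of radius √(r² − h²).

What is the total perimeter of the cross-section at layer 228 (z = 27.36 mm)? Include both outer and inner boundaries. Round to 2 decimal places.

58.00 mm

At z = 27.36 mm: the sphere is not intersected at this z (|z−center|=17.860 > r=9.5); the cube at (12.5, 13.5) is absent (z outside [14, 20.5]); the cone at (5, 2) does not reach this height (z outside [16, 20]); Combining (union): nothing is present at this height; the 8.5×20.5 cube at (-2, 11.5) contributes its full rectangle (perimeter 58.00 mm); Combining (union): only the 8.5×20.5 cube at (-2, 11.5) is present, so the union is just that shape — boundary = 58.00 mm. Overall, the cross-section is a single solid region. Total boundary length (outer) = 58.00 mm.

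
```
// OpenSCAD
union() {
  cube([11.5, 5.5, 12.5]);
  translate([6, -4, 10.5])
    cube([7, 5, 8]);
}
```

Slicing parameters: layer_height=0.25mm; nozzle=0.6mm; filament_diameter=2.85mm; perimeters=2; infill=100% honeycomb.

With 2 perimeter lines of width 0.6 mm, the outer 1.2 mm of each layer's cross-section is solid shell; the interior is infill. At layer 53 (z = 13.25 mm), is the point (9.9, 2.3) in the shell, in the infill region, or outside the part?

At z = 13.25 mm: the cube does not reach this height (z outside [0, 12.5]); the 7×5 cube at (6, -4) contributes its full rectangle; Combining (union): only the 7×5 cube at (6, -4) is present, so the union is just that shape — 1 connected region. Overall, the cross-section is a single solid region. The nearest boundary edge runs (13.00, 1.00)→(6.00, 1.00); distance from the point to it = 1.30 mm. The point is not inside any of the regions above, so it lies outside the cross-section (1.30 mm from the nearest boundary).

outside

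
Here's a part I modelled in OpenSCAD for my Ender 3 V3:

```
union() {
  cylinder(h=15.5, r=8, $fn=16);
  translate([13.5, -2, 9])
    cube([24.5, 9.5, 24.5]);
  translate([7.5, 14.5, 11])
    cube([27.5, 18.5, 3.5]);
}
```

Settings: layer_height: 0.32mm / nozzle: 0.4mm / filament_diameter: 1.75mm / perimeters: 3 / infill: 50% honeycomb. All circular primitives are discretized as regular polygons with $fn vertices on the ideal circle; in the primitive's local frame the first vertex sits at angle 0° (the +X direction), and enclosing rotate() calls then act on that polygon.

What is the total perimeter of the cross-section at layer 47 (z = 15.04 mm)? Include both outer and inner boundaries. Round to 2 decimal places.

At z = 15.04 mm: the cylinder: section is a regular 16-gon, circumradius r=8 (perimeter = 2·16·8.000·sin(180°/16) = 49.94 mm); the 24.5×9.5 cube at (13.5, -2) contributes its full rectangle (perimeter 68.00 mm); the cube at (7.5, 14.5) is absent (z outside [11, 14.5]); Taking the union: the 2 present regions are separate (no shared area or edge), so areas and boundary lengths simply add and each stays a separate island — boundary = 117.94 mm. Overall, the cross-section has 2 separate islands. Total boundary length (outer) = 117.94 mm.

117.94 mm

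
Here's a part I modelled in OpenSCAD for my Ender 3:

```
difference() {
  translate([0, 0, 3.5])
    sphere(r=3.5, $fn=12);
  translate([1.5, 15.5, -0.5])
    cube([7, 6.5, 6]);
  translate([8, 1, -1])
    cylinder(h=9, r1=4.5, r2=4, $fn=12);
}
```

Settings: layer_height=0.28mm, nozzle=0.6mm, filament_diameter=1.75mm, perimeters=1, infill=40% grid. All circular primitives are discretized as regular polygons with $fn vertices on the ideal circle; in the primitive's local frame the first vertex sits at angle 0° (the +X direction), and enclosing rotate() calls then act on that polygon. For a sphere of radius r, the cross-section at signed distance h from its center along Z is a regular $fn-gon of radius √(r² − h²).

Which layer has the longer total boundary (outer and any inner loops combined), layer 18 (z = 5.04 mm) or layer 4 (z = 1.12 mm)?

layer 18 (z = 5.04 mm)

Layer 18 (z = 5.04): the r=3.5 sphere contributes a regular 12-gon of circumradius √(3.5²−1.54²) = 3.143 (perimeter = 2·12·3.143·sin(180°/12) = 19.52 mm); the cube at (1.5, 15.5) is present — its section is the full 7×6.5 rectangle (perimeter 27.00 mm); the cone at (8, 1) (r1=4.5→r2=4) has section circumradius 4.164 here — a regular 12-gon (perimeter = 2·12·4.164·sin(180°/12) = 25.87 mm); After the difference (first − rest): starting from the r=3.5 sphere, the 7×6.5 cube at (1.5, 15.5) misses the remaining region (no effect); the cone at (8, 1) misses the remaining region (no effect) — boundary = 19.52 mm. So its perimeter = 19.52 mm. Layer 4 (z = 1.12): the sphere: section is a regular 12-gon, circumradius = √(r²−h²) = √(3.5²−2.38²) = 2.566 (perimeter = 2·12·2.566·sin(180°/12) = 15.94 mm); the cube at (1.5, 15.5) (footprint 7×6.5) is included at this height (perimeter 27.00 mm); the cone at (8, 1) contributes a regular 12-gon of circumradius 4.382 (interpolated between r1=4.5 and r2=4 at t=0.236) (perimeter = 2·12·4.382·sin(180°/12) = 27.22 mm); Taking the first minus the rest: starting from the r=3.5 sphere, the 7×6.5 cube at (1.5, 15.5) misses the remaining region (no effect); the cone at (8, 1) misses the remaining region (no effect) — boundary = 15.94 mm. So its perimeter = 15.94 mm. Layer 18 is larger (19.52 vs 15.94 mm).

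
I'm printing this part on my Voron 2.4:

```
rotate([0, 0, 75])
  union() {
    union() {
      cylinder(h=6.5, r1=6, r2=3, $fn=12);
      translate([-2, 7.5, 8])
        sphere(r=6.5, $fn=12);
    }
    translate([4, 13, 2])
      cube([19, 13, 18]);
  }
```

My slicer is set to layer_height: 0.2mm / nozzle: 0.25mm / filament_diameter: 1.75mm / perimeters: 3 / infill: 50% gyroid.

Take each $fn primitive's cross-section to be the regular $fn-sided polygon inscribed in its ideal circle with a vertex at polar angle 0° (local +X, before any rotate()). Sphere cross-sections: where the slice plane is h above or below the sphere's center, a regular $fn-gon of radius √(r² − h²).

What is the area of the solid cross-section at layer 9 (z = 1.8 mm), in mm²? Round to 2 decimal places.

At z = 1.8 mm: the cone: at t=0.277 of its height the radius interpolates to r₁+(r₂−r₁)t = 5.169, giving a regular 12-gon of that circumradius (area = (12/2)·5.169²·sin(360°/12) = 80.16 mm²); the r=6.5 sphere at (-2, 7.5) contributes a regular 12-gon of circumradius √(6.5²−6.2²) = 1.952 (area = (12/2)·1.952²·sin(360°/12) = 11.43 mm²); Combining (union): the 2 present regions are separate (no shared area or edge), so areas and boundary lengths simply add and each stays a separate island — area = 91.59 mm²; the cube at (4, 13) is absent (z outside [2, 20]); Merging all regions: only that combined region is present, so the union is just that shape — area = 91.59 mm²; (rotated 75° about Z; rotation is an isometry so areas/perimeters/island counts are preserved). Overall, the cross-section has 2 separate islands. Net area = 91.59 mm².

91.59 mm²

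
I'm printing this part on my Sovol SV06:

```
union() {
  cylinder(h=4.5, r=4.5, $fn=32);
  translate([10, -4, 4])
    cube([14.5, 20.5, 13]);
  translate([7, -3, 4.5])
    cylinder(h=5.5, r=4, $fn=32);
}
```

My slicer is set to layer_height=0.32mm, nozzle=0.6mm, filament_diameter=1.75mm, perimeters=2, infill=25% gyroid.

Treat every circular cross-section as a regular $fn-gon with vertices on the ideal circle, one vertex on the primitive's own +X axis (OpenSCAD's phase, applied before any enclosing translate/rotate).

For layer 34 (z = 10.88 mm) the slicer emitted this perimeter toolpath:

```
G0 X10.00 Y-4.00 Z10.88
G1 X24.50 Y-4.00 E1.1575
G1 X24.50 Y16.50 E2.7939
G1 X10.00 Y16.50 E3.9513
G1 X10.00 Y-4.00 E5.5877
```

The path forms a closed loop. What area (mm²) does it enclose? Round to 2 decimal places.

297.25 mm²

Apply the shoelace formula to the sequence of (X, Y) vertices; enclosed area = 297.25 mm².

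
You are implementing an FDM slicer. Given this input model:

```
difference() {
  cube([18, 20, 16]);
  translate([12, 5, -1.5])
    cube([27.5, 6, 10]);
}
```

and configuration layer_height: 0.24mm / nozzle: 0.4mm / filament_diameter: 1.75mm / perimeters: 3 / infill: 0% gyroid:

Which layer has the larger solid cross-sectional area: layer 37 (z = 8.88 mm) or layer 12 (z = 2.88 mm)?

Layer 37 (z = 8.88): the 18×20 cube contributes its full rectangle (area 360.00 mm²); the cube at (12, 5) does not reach this height (z outside [-1.5, 8.5]); After the difference (first − rest): none of the subtracted shapes is present at this height, so the 18×20 cube is unchanged — area = 360.00 mm². So its area = 360.00 mm². Layer 12 (z = 2.88): the cube is present — its section is the full 18×20 rectangle (area 360.00 mm²); the cube at (12, 5) is present — its section is the full 27.5×6 rectangle (area 165.00 mm²); Subtracting the remaining from the first: starting from the 18×20 cube (360.00 mm²), the 27.5×6 cube at (12, 5) partially overlaps it — only the 36.00 mm² overlap (of its 165.00 mm²) is removed, clipping the outline — area = 324.00 mm². So its area = 324.00 mm². Layer 37 is larger (360.00 vs 324.00 mm²).

layer 37 (z = 8.88 mm)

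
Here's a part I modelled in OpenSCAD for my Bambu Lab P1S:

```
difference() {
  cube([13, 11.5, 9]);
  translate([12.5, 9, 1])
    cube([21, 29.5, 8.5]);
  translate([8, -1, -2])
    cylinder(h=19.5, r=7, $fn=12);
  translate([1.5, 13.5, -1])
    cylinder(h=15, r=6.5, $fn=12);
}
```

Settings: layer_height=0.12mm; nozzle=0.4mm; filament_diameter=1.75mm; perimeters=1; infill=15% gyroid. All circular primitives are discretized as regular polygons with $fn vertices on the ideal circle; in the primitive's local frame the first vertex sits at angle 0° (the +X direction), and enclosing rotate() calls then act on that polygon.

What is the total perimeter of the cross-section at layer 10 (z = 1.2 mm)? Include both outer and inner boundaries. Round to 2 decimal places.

47.30 mm

At z = 1.2 mm: the 13×11.5 cube contributes its full rectangle (perimeter 49.00 mm); the 21×29.5 cube at (12.5, 9) contributes its full rectangle (perimeter 101.00 mm); the cylinder at (8, -1): section is a regular 12-gon, circumradius r=7 (perimeter = 2·12·7.000·sin(180°/12) = 43.48 mm); the r=6.5 cylinder at (1.5, 13.5) gives a regular 12-gon of circumradius 6.5 (constant along its height) (perimeter = 2·12·6.500·sin(180°/12) = 40.38 mm); Taking the first minus the rest: starting from the 13×11.5 cube, the 21×29.5 cube at (12.5, 9) partially overlaps it — only the 1.25 mm² overlap (of its 619.50 mm²) is removed, clipping the outline; the r=7 cylinder at (8, -1) partially overlaps it — only the 55.71 mm² overlap (of its 147.00 mm²) is removed, clipping the outline; the r=6.5 cylinder at (1.5, 13.5) partially overlaps it — only the 25.67 mm² overlap (of its 126.75 mm²) is removed, clipping the outline — boundary = 47.30 mm. Overall, the cross-section is a single solid region. Total boundary length (outer) = 47.30 mm.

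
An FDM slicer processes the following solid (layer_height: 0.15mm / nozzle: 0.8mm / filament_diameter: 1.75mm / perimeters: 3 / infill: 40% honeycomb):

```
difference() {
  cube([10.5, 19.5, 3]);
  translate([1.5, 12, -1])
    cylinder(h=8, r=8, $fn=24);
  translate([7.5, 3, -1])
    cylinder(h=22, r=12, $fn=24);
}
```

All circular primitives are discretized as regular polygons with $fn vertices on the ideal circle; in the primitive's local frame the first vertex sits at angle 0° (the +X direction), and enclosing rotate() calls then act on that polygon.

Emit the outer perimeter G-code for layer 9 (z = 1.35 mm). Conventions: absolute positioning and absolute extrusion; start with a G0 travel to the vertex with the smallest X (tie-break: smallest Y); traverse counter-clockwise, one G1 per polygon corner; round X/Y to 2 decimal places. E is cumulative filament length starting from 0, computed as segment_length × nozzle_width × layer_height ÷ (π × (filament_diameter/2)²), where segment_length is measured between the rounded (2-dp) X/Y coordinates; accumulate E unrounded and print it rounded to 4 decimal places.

G0 X4.12 Y19.50 Z1.35
G1 X5.50 Y18.93 E0.0745
G1 X7.16 Y17.66 E0.1788
G1 X8.43 Y16.00 E0.2830
G1 X8.92 Y14.81 E0.3472
G1 X10.50 Y14.61 E0.4267
G1 X10.50 Y19.50 E0.6707
G1 X4.12 Y19.50 E0.9890

At z = 1.35 mm: the cube (footprint 10.5×19.5) is included at this height; the cylinder at (1.5, 12): section is a regular 24-gon, circumradius r=8; the r=12 cylinder at (7.5, 3) contributes a regular 24-gon of circumradius 12; Subtracting the remaining from the first: starting from the 10.5×19.5 cube, the r=8 cylinder at (1.5, 12) partially overlaps it — only the 121.67 mm² overlap (of its 198.77 mm²) is removed, clipping the outline; the r=12 cylinder at (7.5, 3) partially overlaps it — only the 67.70 mm² overlap (of its 447.24 mm²) is removed, clipping the outline — 1 connected region. The outline is a single polygon with 7 vertices. Extrusion per mm of travel: 0.8 × 0.15 / (π × 0.875²) = 0.049890. Accumulating E over each segment gives final E = 0.9890.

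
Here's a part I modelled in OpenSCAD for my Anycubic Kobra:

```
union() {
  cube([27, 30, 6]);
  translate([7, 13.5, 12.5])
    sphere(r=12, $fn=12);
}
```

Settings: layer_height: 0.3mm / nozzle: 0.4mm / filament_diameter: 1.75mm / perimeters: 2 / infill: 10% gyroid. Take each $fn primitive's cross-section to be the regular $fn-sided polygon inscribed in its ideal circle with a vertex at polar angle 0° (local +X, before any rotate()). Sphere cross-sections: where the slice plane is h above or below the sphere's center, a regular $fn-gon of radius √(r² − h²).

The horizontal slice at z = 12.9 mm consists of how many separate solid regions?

At z = 12.9 mm: the cube is not intersected at this z (z outside [0, 6]); the r=12 sphere at (7, 13.5) slices to a regular 12-gon of circumradius 11.993 (√(r²−h²) with h=0.4 from center); Taking the union: only the r=12 sphere at (7, 13.5) is present, so the union is just that shape — 1 connected region. The result has 1 disconnected region.

1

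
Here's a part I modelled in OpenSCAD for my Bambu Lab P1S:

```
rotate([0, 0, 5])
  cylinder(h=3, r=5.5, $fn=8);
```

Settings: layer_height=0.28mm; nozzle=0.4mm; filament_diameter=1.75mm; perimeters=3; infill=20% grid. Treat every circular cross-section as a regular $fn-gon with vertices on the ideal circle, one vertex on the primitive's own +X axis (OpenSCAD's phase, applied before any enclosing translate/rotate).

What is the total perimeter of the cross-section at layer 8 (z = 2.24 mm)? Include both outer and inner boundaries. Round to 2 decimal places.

At z = 2.24 mm: the cylinder: section is a regular 8-gon, circumradius r=5.5 (perimeter = 2·8·5.500·sin(180°/8) = 33.68 mm); (rotated 5° about Z; rotation is an isometry so areas/perimeters/island counts are preserved). Overall, the cross-section is a single solid region. Total boundary length (outer) = 33.68 mm.

33.68 mm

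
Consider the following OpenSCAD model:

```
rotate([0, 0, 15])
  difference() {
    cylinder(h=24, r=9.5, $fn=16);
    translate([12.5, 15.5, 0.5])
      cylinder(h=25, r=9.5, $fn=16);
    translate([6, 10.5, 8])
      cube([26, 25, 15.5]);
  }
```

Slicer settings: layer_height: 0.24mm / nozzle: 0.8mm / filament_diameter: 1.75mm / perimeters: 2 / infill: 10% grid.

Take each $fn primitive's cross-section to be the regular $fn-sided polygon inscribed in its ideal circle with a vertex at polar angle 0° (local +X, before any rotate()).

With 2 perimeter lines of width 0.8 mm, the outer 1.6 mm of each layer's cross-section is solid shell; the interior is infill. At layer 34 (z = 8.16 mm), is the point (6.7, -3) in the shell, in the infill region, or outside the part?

infill

At z = 8.16 mm: the cylinder: section is a regular 16-gon, circumradius r=9.5; the r=9.5 cylinder at (12.5, 15.5) contributes a regular 16-gon of circumradius 9.5; the cube at (6, 10.5) (footprint 26×25) is included at this height; After the difference (first − rest): starting from the r=9.5 cylinder, the r=9.5 cylinder at (12.5, 15.5) misses the remaining region (no effect); the 26×25 cube at (6, 10.5) misses the remaining region (no effect) — 1 connected region; (rotated 15° about Z; rotation is an isometry so areas/perimeters/island counts are preserved). Overall, the cross-section is a single solid region. Undo the 15° rotation: the query point maps to (5.695, -4.632) in the un-rotated model frame. The nearest boundary edge runs (8.78, -3.64)→(6.72, -6.72); distance from the point to it = 2.01 mm. The point is inside the cross-section and 2.01 mm from the nearest boundary — more than the 1.6 mm shell width (2 × 0.8), so it's in the infill interior.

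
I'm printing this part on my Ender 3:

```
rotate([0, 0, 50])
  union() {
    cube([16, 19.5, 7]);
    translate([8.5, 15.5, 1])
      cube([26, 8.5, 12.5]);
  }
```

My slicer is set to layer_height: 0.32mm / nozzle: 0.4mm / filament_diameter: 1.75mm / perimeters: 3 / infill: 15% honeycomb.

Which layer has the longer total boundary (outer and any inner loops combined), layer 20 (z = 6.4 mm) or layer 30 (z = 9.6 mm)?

Layer 20 (z = 6.4): the 16×19.5 cube contributes its full rectangle (perimeter 71.00 mm); the cube at (8.5, 15.5) (footprint 26×8.5) is included at this height (perimeter 69.00 mm); Combining (union): the regions partially overlap (shared area 30.00 mm²), so the edge portions inside another operand are dropped and the merged outline is re-measured after clipping — boundary = 117.00 mm; (rotated 50° about Z; rotation is an isometry so areas/perimeters/island counts are preserved). So its perimeter = 117.00 mm. Layer 30 (z = 9.6): the cube is not intersected at this z (z outside [0, 7]); the cube at (8.5, 15.5) is present — its section is the full 26×8.5 rectangle (perimeter 69.00 mm); Taking the union: only the 26×8.5 cube at (8.5, 15.5) is present, so the union is just that shape — boundary = 69.00 mm; (whole slice rotated 50° about Z — lengths, areas and connectivity unchanged). So its perimeter = 69.00 mm. Layer 20 is larger (117.00 vs 69.00 mm).

layer 20 (z = 6.4 mm)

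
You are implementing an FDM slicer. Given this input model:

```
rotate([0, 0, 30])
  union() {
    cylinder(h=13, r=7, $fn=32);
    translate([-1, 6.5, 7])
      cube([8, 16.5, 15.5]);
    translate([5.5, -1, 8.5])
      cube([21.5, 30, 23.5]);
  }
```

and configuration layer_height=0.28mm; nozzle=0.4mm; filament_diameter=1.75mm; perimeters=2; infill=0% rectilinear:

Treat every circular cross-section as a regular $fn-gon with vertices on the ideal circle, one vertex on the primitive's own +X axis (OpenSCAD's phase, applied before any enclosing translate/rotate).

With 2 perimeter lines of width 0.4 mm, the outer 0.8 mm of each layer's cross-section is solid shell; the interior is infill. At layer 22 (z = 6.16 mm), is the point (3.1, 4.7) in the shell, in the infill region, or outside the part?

At z = 6.16 mm: the cylinder: section is a regular 32-gon, circumradius r=7; the cube at (-1, 6.5) is not intersected at this z (z outside [7, 22.5]); the cube at (5.5, -1) is not intersected at this z (z outside [8.5, 32]); Combining (union): only the r=7 cylinder is present, so the union is just that shape — 1 connected region; (rotated 30° about Z; rotation is an isometry so areas/perimeters/island counts are preserved). Overall, the cross-section is a single solid region. Undo the 30° rotation: the query point maps to (5.035, 2.520) in the un-rotated model frame. The nearest boundary edge runs (6.47, 2.68)→(5.82, 3.89); distance from the point to it = 1.34 mm. The point is inside the cross-section and 1.34 mm from the nearest boundary — more than the 0.8 mm shell width (2 × 0.4), so it's in the infill interior.

infill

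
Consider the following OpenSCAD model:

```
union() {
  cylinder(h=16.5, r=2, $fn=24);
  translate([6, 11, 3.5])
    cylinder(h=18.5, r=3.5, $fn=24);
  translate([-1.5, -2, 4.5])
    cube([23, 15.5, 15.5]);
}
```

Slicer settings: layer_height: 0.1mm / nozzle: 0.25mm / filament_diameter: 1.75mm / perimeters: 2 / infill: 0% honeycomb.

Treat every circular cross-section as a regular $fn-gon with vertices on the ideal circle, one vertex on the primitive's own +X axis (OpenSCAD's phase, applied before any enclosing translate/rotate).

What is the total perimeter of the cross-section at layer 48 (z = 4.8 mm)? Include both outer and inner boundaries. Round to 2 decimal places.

At z = 4.8 mm: the r=2 cylinder gives a regular 24-gon of circumradius 2 (constant along its height) (perimeter = 2·24·2.000·sin(180°/24) = 12.53 mm); the cylinder at (6, 11): section is a regular 24-gon, circumradius r=3.5 (perimeter = 2·24·3.500·sin(180°/24) = 21.93 mm); the 23×15.5 cube at (-1.5, -2) contributes its full rectangle (perimeter 77.00 mm); Combining (union): the regions partially overlap (shared area 46.33 mm²), so the edge portions inside another operand are dropped and the merged outline is re-measured after clipping — boundary = 77.76 mm. Overall, the cross-section is a single solid region. Total boundary length (outer) = 77.76 mm.

77.76 mm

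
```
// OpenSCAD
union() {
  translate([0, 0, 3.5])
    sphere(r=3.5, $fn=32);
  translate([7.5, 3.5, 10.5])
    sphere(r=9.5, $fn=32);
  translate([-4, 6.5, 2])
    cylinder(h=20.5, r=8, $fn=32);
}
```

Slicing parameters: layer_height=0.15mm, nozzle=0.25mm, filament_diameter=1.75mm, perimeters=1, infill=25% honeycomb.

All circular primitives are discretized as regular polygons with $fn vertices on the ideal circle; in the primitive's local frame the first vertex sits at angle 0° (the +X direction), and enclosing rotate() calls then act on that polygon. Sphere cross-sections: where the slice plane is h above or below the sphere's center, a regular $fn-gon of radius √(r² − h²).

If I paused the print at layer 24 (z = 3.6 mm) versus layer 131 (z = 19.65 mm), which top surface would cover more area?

layer 24 (z = 3.6 mm)

Layer 24 (z = 3.6): the sphere: section is a regular 32-gon, circumradius = √(r²−h²) = √(3.5²−0.1²) = 3.499 (area = (32/2)·3.499²·sin(360°/32) = 38.21 mm²); the sphere at (7.5, 3.5): section is a regular 32-gon, circumradius = √(r²−h²) = √(9.5²−6.9²) = 6.530 (area = (32/2)·6.530²·sin(360°/32) = 133.10 mm²); the r=8 cylinder at (-4, 6.5) contributes a regular 32-gon of circumradius 8 (area = (32/2)·8.000²·sin(360°/32) = 199.77 mm²); Merging all regions: the regions partially overlap — summed areas 371.08 mm² minus the doubly-counted overlap 38.00 mm² gives 333.08 mm² — area = 333.08 mm². So its area = 333.08 mm². Layer 131 (z = 19.65): the sphere is not intersected at this z (|z−center|=16.150 > r=3.5); the r=9.5 sphere at (7.5, 3.5) slices to a regular 32-gon of circumradius 2.555 (√(r²−h²) with h=9.15 from center) (area = (32/2)·2.555²·sin(360°/32) = 20.38 mm²); the r=8 cylinder at (-4, 6.5) gives a regular 32-gon of circumradius 8 (constant along its height) (area = (32/2)·8.000²·sin(360°/32) = 199.77 mm²); Merging all regions: the 2 present regions are separate (no shared area or edge), so areas and boundary lengths simply add and each stays a separate island — area = 220.15 mm². So its area = 220.15 mm². Layer 24 is larger (333.08 vs 220.15 mm²).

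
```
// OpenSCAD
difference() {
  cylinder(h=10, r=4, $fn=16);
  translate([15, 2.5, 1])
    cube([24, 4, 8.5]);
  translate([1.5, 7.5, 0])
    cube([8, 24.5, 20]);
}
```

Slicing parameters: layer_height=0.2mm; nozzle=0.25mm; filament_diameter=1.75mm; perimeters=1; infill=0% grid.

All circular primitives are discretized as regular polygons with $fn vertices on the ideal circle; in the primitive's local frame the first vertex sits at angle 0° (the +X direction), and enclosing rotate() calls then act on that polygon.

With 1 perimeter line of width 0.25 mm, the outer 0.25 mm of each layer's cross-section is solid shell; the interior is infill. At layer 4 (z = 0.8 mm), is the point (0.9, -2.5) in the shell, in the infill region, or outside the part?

infill

At z = 0.8 mm: the cylinder: section is a regular 16-gon, circumradius r=4; the cube at (15, 2.5) does not reach this height (z outside [1, 9.5]); the cube at (1.5, 7.5) (footprint 8×24.5) is included at this height; Subtracting the remaining from the first: starting from the r=4 cylinder, the 8×24.5 cube at (1.5, 7.5) misses the remaining region (no effect) — 1 connected region. Overall, the cross-section is a single solid region. The nearest boundary edge runs (1.53, -3.70)→(-0.00, -4.00); distance from the point to it = 1.30 mm. The point is inside the cross-section and 1.30 mm from the nearest boundary — more than the 0.25 mm shell width (1 × 0.25), so it's in the infill interior.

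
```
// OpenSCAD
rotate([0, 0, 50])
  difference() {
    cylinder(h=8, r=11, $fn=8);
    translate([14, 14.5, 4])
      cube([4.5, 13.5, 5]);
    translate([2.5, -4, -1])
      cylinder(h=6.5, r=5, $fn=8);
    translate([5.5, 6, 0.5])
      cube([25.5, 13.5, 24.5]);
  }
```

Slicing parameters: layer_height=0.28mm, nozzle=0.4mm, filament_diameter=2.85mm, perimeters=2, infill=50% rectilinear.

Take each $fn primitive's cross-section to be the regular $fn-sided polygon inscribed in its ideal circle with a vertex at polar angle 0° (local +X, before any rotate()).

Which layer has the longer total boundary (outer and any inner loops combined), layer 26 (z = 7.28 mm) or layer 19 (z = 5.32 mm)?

Layer 26 (z = 7.28): the cylinder: section is a regular 8-gon, circumradius r=11 (perimeter = 2·8·11.000·sin(180°/8) = 67.35 mm); the cube at (14, 14.5) is present — its section is the full 4.5×13.5 rectangle (perimeter 36.00 mm); the cylinder at (2.5, -4) is absent (z outside [-1, 5.5]); the 25.5×13.5 cube at (5.5, 6) contributes its full rectangle (perimeter 78.00 mm); After the difference (first − rest): starting from the r=11 cylinder, the 4.5×13.5 cube at (14, 14.5) misses the remaining region (no effect); the 25.5×13.5 cube at (5.5, 6) partially overlaps it — only the 5.78 mm² overlap (of its 344.25 mm²) is removed, clipping the outline — boundary = 68.70 mm; (rotated 50° about Z; rotation is an isometry so areas/perimeters/island counts are preserved). So its perimeter = 68.70 mm. Layer 19 (z = 5.32): the r=11 cylinder gives a regular 8-gon of circumradius 11 (constant along its height) (perimeter = 2·8·11.000·sin(180°/8) = 67.35 mm); the cube at (14, 14.5) (footprint 4.5×13.5) is included at this height (perimeter 36.00 mm); the r=5 cylinder at (2.5, -4) contributes a regular 8-gon of circumradius 5 (perimeter = 2·8·5.000·sin(180°/8) = 30.61 mm); the cube at (5.5, 6) (footprint 25.5×13.5) is included at this height (perimeter 78.00 mm); Subtracting the remaining from the first: starting from the r=11 cylinder, the 4.5×13.5 cube at (14, 14.5) misses the remaining region (no effect); the r=5 cylinder at (2.5, -4) lies wholly inside it (removes its full 70.71 mm² and its 30.61 mm outline becomes a hole wall); the 25.5×13.5 cube at (5.5, 6) partially overlaps it — only the 5.78 mm² overlap (of its 344.25 mm²) is removed, clipping the outline — boundary (outer + 1 inner loop) = 99.31 mm; (rotated 50° about Z; rotation is an isometry so areas/perimeters/island counts are preserved). So its perimeter = 99.31 mm. Layer 19 is larger (99.31 vs 68.70 mm).

layer 19 (z = 5.32 mm)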